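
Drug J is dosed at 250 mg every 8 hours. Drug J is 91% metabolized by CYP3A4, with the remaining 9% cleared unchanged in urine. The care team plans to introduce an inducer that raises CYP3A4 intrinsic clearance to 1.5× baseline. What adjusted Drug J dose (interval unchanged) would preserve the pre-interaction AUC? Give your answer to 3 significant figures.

The CYP3A4 pathway (91% of clearance) rises to 1.5× activity: 0.91 × 1.5 = 1.365.
Non-CYP routes (9%) are unchanged.
CL_new/CL_old = 1.365 + 0.09 = 1.455.
Css,avg = (dose rate)/CL, so holding Css fixed requires dose ∝ CL: 250 × 1.455 = 364 mg.

364 mg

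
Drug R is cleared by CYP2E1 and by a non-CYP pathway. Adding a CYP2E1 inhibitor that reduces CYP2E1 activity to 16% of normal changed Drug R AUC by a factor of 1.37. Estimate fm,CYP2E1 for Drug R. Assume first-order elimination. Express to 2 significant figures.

CL'/CL = 1 / 1.37 = 0.7299
0.16·fm + (1 − fm) = 0.7299
fm = (0.7299 − 1) / (0.16 − 1) = 0.32

0.32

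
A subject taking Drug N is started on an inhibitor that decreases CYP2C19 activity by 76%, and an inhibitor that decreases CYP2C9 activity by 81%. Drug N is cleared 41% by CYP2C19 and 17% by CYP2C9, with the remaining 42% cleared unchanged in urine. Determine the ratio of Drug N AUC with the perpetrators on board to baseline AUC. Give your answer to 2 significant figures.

1.8

CYP2C19: 0.41 × 0.24 = 0.0984
CYP2C9: 0.17 × 0.19 = 0.0323
Other: 0.42 (unchanged)
Relative clearance = 0.0984 + 0.0323 + 0.42 = 0.5507.
AUC ∝ 1/CL: fold-change = 1 / 0.5507 = 1.8.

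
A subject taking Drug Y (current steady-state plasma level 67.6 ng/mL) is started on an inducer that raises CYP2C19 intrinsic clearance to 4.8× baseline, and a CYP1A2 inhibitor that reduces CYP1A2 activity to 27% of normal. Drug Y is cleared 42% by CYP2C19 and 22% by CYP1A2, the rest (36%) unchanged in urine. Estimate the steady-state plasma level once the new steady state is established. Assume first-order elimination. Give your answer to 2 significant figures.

28 ng/mL

CYP2C19: 0.42 × 4.8 = 2.016
CYP1A2: 0.22 × 0.27 = 0.0594
Other: 0.36 (unchanged)
CL_new/CL_old = 2.016 + 0.0594 + 0.36 = 2.4354.
New steady-state plasma level = 67.6 / 2.4354 = 28 ng/mL (concentration scales inversely with clearance).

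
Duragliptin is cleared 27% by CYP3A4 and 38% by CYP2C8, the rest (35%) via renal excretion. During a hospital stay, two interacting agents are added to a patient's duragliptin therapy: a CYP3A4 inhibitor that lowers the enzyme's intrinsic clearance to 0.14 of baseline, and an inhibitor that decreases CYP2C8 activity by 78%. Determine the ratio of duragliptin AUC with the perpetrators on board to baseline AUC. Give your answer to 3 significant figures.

2.12

The CYP3A4 pathway (27% of clearance) drops to 0.14× activity: 0.27 × 0.14 = 0.0378.
The CYP2C8 pathway (38% of clearance) drops to 0.22× activity: 0.38 × 0.22 = 0.0836.
The remaining 35% of clearance is unaffected.
CL_new/CL_old = 0.0378 + 0.0836 + 0.35 = 0.4714.
Because AUC varies inversely with clearance, the combined effect is 1 / 0.4714 = 2.12.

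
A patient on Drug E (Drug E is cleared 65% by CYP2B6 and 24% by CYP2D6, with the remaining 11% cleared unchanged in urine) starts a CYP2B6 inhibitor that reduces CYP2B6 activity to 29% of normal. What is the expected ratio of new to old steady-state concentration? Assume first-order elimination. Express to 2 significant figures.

The CYP2B6 pathway (65% of clearance) drops to 0.29× activity: 0.65 × 0.29 = 0.1885.
CYP2D6 (24%) and the residual 11% are unaffected.
New clearance relative to baseline: 0.1885 + 0.24 + 0.11 = 0.5385.
Since steady-state concentration ∝ 1/CL, the ratio is 1 / 0.5385 = 1.9.

1.9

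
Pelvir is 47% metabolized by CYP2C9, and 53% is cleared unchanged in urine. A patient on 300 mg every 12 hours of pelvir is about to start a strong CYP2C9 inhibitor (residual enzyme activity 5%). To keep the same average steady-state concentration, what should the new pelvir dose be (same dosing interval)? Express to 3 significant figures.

The CYP2C9 pathway (47% of clearance) is reduced to 0.05× activity: 0.47 × 0.05 = 0.0235.
The remaining 53% of clearance is unaffected.
CL_new/CL_old = 0.0235 + 0.53 = 0.5535.
Css,avg = (dose rate)/CL, so holding Css fixed requires dose ∝ CL: 300 × 0.5535 = 166 mg.

166 mg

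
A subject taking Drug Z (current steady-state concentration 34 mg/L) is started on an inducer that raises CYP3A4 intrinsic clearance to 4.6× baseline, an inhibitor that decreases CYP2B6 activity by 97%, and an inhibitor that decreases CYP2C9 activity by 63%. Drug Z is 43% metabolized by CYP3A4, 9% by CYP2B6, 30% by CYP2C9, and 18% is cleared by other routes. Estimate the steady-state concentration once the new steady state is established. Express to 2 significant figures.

The CYP3A4 pathway (43% of clearance) is boosted to 4.6× activity: 0.43 × 4.6 = 1.978.
The CYP2B6 pathway (9% of clearance) falls to 0.03× activity: 0.09 × 0.03 = 0.0027.
The CYP2C9 pathway (30% of clearance) drops to 0.37× activity: 0.3 × 0.37 = 0.111.
The remaining 18% of clearance is unaffected.
New clearance relative to baseline: 1.978 + 0.0027 + 0.111 + 0.18 = 2.2717.
Steady-state concentration ∝ 1/CL: new value = 34 / 2.2717 = 15 mg/L.

15 mg/L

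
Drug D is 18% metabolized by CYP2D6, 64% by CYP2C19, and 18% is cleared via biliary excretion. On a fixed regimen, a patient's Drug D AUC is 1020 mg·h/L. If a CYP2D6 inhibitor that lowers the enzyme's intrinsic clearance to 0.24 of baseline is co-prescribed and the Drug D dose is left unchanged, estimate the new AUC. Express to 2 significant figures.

The CYP2D6 pathway (18% of clearance) drops to 0.24× activity: 0.18 × 0.24 = 0.0432.
CYP2C19 (64%) and the residual 18% are unaffected.
Relative clearance = 0.0432 + 0.64 + 0.18 = 0.8632.
With dosing unchanged, AUC scales as 1/CL: 1020 / 0.8632 = 1.2 × 10³ mg·h/L.

1.2 × 10³ mg·h/L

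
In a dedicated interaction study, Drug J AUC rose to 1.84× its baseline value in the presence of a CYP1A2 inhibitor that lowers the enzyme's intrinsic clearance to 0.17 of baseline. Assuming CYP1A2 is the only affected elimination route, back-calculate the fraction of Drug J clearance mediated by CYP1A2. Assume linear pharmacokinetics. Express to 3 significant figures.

0.550

Write x for the fraction cleared via CYP1A2. The observed AUC change means clearance fell to 1/1.84 = 0.5435 of baseline.
Only the CYP1A2 route changed, so 0.5435 = x·0.17 + (1 − x), giving x = 0.550.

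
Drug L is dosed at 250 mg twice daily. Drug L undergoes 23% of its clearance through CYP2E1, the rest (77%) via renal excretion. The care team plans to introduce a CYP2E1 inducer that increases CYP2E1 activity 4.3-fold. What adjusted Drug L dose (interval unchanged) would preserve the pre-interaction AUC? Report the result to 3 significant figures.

440 mg

The CYP2E1 pathway (23% of clearance) is boosted to 4.3× activity: 0.23 × 4.3 = 0.989.
Non-CYP routes (77%) are unchanged.
CL_new/CL_old = 0.989 + 0.77 = 1.759.
To maintain the same steady-state level, dose must scale with clearance: new dose = 250 × 1.759 = 440 mg.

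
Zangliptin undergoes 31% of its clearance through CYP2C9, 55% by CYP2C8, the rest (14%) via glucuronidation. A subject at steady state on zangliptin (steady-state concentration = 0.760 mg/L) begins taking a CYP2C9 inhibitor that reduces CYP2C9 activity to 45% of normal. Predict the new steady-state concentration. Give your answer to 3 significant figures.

0.916 mg/L

The CYP2C9 pathway (31% of clearance) falls to 0.45× activity: 0.31 × 0.45 = 0.1395.
CYP2C8 (55%) and the residual 14% are unaffected.
New clearance relative to baseline: 0.1395 + 0.55 + 0.14 = 0.8295.
New steady-state concentration = baseline ÷ relative clearance = 0.760 / 0.8295 = 0.916 mg/L.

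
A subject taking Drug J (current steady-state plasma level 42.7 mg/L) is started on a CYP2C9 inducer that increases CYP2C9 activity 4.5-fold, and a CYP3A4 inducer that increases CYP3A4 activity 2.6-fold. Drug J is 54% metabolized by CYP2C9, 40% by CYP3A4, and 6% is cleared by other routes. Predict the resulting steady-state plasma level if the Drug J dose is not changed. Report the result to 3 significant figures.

12.1 mg/L

The CYP2C9 pathway (54% of clearance) increases to 4.5× activity: 0.54 × 4.5 = 2.43.
The CYP3A4 pathway (40% of clearance) rises to 2.6× activity: 0.4 × 2.6 = 1.04.
Non-CYP routes (6%) are unchanged.
Relative clearance = 2.43 + 1.04 + 0.06 = 3.53.
New steady-state plasma level = 42.7 / 3.53 = 12.1 mg/L (concentration scales inversely with clearance).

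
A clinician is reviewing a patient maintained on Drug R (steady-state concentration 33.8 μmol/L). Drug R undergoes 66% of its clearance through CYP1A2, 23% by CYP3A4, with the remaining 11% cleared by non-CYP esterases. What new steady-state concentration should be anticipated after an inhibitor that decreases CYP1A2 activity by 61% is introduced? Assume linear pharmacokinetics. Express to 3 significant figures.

The CYP1A2 pathway (66% of clearance) drops to 0.39× activity: 0.66 × 0.39 = 0.2574.
CYP3A4 (23%) and the residual 11% are unaffected.
New clearance relative to baseline: 0.2574 + 0.23 + 0.11 = 0.5974.
With dosing unchanged, steady-state concentration scales as 1/CL: 33.8 / 0.5974 = 56.6 μmol/L.

56.6 μmol/L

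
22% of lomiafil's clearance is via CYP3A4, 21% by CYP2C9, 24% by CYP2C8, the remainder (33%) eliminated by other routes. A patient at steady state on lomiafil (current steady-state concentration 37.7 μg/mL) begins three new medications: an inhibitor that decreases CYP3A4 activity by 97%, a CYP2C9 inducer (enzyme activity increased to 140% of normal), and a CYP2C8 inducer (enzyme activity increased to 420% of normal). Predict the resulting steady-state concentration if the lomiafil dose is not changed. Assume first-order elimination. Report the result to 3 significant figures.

The CYP3A4 pathway (22% of clearance) is reduced to 0.03× activity: 0.22 × 0.03 = 0.0066.
The CYP2C9 pathway (21% of clearance) increases to 1.4× activity: 0.21 × 1.4 = 0.294.
The CYP2C8 pathway (24% of clearance) is boosted to 4.2× activity: 0.24 × 4.2 = 1.008.
Non-CYP routes (33%) are unchanged.
New clearance relative to baseline: 0.0066 + 0.294 + 1.008 + 0.33 = 1.6386.
Steady-state concentration ∝ 1/CL: new value = 37.7 / 1.6386 = 23.0 μg/mL.

23.0 μg/mL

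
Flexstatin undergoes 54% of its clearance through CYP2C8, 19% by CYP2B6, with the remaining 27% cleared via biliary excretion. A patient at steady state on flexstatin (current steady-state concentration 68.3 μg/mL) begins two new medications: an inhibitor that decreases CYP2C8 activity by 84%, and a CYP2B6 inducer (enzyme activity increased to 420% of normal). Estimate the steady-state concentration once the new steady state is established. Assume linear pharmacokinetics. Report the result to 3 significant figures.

CYP2C8: 0.54 × 0.16 = 0.0864
CYP2B6: 0.19 × 4.2 = 0.798
Other: 0.27 (unchanged)
Relative clearance = 0.0864 + 0.798 + 0.27 = 1.1544.
Dividing the baseline by the relative clearance: 68.3 / 1.1544 = 59.2 μg/mL.

59.2 μg/mL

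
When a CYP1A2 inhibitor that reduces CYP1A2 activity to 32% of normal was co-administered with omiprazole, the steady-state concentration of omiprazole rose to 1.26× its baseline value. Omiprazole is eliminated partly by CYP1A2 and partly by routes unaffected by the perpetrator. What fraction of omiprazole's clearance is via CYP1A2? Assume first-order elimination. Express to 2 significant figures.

0.30

CL'/CL = 1 / 1.26 = 0.7937
0.32·fm + (1 − fm) = 0.7937
fm = (0.7937 − 1) / (0.32 − 1) = 0.30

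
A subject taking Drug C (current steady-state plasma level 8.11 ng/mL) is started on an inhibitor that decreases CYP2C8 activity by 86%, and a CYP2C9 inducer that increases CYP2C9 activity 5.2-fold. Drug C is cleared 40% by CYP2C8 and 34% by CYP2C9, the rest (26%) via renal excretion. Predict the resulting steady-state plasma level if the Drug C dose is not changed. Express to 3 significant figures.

CYP2C8: 0.4 × 0.14 = 0.056
CYP2C9: 0.34 × 5.2 = 1.768
Other: 0.26 (unchanged)
Relative clearance = 0.056 + 1.768 + 0.26 = 2.084.
Dividing the baseline by the relative clearance: 8.11 / 2.084 = 3.89 ng/mL.

3.89 ng/mL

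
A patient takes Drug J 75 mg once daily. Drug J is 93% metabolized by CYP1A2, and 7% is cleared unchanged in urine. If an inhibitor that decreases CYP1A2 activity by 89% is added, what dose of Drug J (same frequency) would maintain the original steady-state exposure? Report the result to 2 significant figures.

CYP1A2: 0.93 × 0.11 = 0.1023
Other: 0.07 (unchanged)
New clearance relative to baseline: 0.1023 + 0.07 = 0.1723.
Css,avg = (dose rate)/CL, so holding Css fixed requires dose ∝ CL: 75 × 0.1723 = 13 mg.

13 mg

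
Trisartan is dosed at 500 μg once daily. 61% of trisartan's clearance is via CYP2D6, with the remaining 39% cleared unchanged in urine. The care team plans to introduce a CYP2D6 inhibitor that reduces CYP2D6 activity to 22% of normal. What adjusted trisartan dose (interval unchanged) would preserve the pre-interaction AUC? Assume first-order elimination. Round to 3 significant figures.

262 μg

The CYP2D6 pathway (61% of clearance) falls to 0.22× activity: 0.61 × 0.22 = 0.1342.
The remaining 39% of clearance is unaffected.
CL_new/CL_old = 0.1342 + 0.39 = 0.5242.
Exposure is unchanged when dose changes in proportion to clearance. New dose = 500 μg × 0.5242 = 262 μg.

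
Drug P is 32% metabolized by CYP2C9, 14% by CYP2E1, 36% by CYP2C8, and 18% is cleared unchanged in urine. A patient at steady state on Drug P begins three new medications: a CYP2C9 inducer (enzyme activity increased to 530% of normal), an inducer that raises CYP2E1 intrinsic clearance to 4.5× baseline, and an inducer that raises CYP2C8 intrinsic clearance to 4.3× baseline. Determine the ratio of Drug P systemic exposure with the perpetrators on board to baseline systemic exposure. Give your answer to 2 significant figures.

CYP2C9: 0.32 × 5.3 = 1.696
CYP2E1: 0.14 × 4.5 = 0.63
CYP2C8: 0.36 × 4.3 = 1.548
Other: 0.18 (unchanged)
Relative clearance = 1.696 + 0.63 + 1.548 + 0.18 = 4.054.
Because systemic exposure varies inversely with clearance, the combined effect is 1 / 4.054 = 0.25.

0.25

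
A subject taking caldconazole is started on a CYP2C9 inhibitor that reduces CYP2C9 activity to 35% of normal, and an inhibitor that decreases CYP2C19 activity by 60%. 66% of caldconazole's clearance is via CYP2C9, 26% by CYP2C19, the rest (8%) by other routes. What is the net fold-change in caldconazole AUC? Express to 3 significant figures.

The CYP2C9 pathway (66% of clearance) is reduced to 0.35× activity: 0.66 × 0.35 = 0.231.
The CYP2C19 pathway (26% of clearance) is reduced to 0.4× activity: 0.26 × 0.4 = 0.104.
Non-CYP routes (8%) are unchanged.
New clearance relative to baseline: 0.231 + 0.104 + 0.08 = 0.415.
Net AUC ratio = 1 / 0.415 = 2.41.

2.41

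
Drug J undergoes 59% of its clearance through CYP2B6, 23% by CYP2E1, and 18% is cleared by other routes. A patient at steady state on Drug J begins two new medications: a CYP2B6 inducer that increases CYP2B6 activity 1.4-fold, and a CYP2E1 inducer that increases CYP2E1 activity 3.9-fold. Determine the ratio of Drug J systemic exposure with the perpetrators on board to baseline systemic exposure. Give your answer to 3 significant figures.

0.525

CYP2B6: 0.59 × 1.4 = 0.826
CYP2E1: 0.23 × 3.9 = 0.897
Other: 0.18 (unchanged)
Relative clearance = 0.826 + 0.897 + 0.18 = 1.903.
Systemic exposure ∝ 1/CL: fold-change = 1 / 1.903 = 0.525.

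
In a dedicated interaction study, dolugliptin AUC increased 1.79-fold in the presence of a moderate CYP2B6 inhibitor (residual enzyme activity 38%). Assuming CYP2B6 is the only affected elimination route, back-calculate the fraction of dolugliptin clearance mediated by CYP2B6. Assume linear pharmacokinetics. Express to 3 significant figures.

Call the CYP2B6 fraction fm. After the interaction, CL_new/CL_old = fm × 0.38 + (1 − fm).
AUC ratio = 1 / (new CL fraction), so new CL fraction = 1 / 1.79 = 0.5587.
fm × 0.38 + 1 − fm = 0.5587  ⇒  fm × (0.38 − 1) = −0.4413  ⇒  fm = 0.712.

0.712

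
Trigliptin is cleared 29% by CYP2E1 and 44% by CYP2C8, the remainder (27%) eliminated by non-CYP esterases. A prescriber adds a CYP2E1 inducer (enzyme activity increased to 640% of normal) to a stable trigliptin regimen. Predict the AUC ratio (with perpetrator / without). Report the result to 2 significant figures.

0.39

The CYP2E1 pathway (29% of clearance) is boosted to 6.4× activity: 0.29 × 6.4 = 1.856.
CYP2C8 (44%) and the residual 27% are unaffected.
New clearance relative to baseline: 1.856 + 0.44 + 0.27 = 2.566.
AUC is inversely proportional to clearance, so the fold-change is 1 / 2.566 = 0.39.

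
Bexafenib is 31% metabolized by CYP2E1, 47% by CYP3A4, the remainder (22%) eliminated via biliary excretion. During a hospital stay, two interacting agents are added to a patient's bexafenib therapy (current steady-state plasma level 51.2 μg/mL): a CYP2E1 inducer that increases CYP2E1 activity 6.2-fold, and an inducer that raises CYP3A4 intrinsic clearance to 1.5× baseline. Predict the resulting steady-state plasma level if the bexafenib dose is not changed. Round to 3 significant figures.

The CYP2E1 pathway (31% of clearance) increases to 6.2× activity: 0.31 × 6.2 = 1.922.
The CYP3A4 pathway (47% of clearance) increases to 1.5× activity: 0.47 × 1.5 = 0.705.
Non-CYP routes (22%) are unchanged.
CL_new/CL_old = 1.922 + 0.705 + 0.22 = 2.847.
Steady-state plasma level ∝ 1/CL: new value = 51.2 / 2.847 = 18.0 μg/mL.

18.0 μg/mL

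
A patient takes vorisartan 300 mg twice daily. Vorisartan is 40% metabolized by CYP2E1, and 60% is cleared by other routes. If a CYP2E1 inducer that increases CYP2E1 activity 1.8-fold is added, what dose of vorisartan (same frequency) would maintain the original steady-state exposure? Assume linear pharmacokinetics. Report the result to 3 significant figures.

CYP2E1: 0.4 × 1.8 = 0.72
Other: 0.6 (unchanged)
New clearance relative to baseline: 0.72 + 0.6 = 1.32.
Exposure is unchanged when dose changes in proportion to clearance. New dose = 300 mg × 1.32 = 396 mg.

396 mg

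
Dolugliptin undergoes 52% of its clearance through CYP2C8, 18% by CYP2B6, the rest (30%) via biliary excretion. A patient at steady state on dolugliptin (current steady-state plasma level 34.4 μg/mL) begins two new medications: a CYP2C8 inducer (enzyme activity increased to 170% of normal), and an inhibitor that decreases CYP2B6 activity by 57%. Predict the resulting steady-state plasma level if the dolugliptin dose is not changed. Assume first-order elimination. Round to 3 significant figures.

The CYP2C8 pathway (52% of clearance) increases to 1.7× activity: 0.52 × 1.7 = 0.884.
The CYP2B6 pathway (18% of clearance) drops to 0.43× activity: 0.18 × 0.43 = 0.0774.
The remaining 30% of clearance is unaffected.
New clearance relative to baseline: 0.884 + 0.0774 + 0.3 = 1.2614.
Dividing the baseline by the relative clearance: 34.4 / 1.2614 = 27.3 μg/mL.

27.3 μg/mL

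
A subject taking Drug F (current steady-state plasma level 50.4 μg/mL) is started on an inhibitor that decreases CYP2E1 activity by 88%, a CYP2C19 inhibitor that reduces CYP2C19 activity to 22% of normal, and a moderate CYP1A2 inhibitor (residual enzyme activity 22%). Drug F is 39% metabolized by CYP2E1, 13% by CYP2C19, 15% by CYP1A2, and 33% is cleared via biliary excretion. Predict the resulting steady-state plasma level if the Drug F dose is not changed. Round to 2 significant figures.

CYP2E1: 0.39 × 0.12 = 0.0468
CYP2C19: 0.13 × 0.22 = 0.0286
CYP1A2: 0.15 × 0.22 = 0.033
Other: 0.33 (unchanged)
Relative clearance = 0.0468 + 0.0286 + 0.033 + 0.33 = 0.4384.
New steady-state plasma level = 50.4 / 0.4384 = 1.1 × 10² μg/mL (concentration scales inversely with clearance).

1.1 × 10² μg/mL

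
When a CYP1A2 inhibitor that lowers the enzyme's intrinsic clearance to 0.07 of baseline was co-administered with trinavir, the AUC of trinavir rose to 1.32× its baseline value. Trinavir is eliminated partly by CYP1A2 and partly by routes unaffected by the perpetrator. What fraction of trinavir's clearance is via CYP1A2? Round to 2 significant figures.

CL'/CL = 1 / 1.32 = 0.7576
0.07·fm + (1 − fm) = 0.7576
fm = (0.7576 − 1) / (0.07 − 1) = 0.26

0.26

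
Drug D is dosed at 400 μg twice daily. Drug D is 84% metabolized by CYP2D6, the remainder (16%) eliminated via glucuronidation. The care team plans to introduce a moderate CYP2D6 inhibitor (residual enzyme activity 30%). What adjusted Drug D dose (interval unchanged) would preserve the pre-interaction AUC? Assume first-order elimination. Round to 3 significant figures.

165 μg

The CYP2D6 pathway (84% of clearance) is reduced to 0.3× activity: 0.84 × 0.3 = 0.252.
The remaining 16% of clearance is unaffected.
New clearance relative to baseline: 0.252 + 0.16 = 0.412.
Exposure is unchanged when dose changes in proportion to clearance. New dose = 400 μg × 0.412 = 165 μg.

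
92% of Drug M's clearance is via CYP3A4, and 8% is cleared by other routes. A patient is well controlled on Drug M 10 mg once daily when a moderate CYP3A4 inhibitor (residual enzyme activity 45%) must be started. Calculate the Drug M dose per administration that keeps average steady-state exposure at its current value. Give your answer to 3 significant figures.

CYP3A4: 0.92 × 0.45 = 0.414
Other: 0.08 (unchanged)
CL_new/CL_old = 0.414 + 0.08 = 0.494.
Css,avg = (dose rate)/CL, so holding Css fixed requires dose ∝ CL: 10 × 0.494 = 4.94 mg.

4.94 mg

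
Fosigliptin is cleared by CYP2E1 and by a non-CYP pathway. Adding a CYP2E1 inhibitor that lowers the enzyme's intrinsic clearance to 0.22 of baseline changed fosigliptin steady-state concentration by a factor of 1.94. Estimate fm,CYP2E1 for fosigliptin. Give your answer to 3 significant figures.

Write x for the fraction cleared via CYP2E1. The observed steady-state concentration change means clearance fell to 1/1.94 = 0.5155 of baseline.
Setting x·0.22 + (1 − x) = 0.5155 and solving: x = (0.5155 − 1)/(0.22 − 1) = 0.621.

0.621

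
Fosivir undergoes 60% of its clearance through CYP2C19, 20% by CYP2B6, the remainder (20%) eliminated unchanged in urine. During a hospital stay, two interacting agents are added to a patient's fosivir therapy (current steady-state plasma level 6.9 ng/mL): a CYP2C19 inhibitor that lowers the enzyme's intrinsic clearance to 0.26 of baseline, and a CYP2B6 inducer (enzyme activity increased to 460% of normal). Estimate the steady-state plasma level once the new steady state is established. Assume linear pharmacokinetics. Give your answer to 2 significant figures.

The CYP2C19 pathway (60% of clearance) drops to 0.26× activity: 0.6 × 0.26 = 0.156.
The CYP2B6 pathway (20% of clearance) increases to 4.6× activity: 0.2 × 4.6 = 0.92.
Non-CYP routes (20%) are unchanged.
Relative clearance = 0.156 + 0.92 + 0.2 = 1.276.
Dividing the baseline by the relative clearance: 6.9 / 1.276 = 5.4 ng/mL.

5.4 ng/mL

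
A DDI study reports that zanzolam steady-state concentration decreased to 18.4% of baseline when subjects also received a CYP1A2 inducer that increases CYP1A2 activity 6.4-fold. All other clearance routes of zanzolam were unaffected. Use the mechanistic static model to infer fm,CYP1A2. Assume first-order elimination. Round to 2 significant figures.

Let fm be the CYP1A2 fraction. New clearance relative to baseline = fm × 6.4 + (1 − fm).
Steady-state concentration ratio = 1 / (new CL fraction), so new CL fraction = 1 / 0.184 = 5.435.
fm × 6.4 + 1 − fm = 5.435  ⇒  fm × (6.4 − 1) = 4.435  ⇒  fm = 0.82.

0.82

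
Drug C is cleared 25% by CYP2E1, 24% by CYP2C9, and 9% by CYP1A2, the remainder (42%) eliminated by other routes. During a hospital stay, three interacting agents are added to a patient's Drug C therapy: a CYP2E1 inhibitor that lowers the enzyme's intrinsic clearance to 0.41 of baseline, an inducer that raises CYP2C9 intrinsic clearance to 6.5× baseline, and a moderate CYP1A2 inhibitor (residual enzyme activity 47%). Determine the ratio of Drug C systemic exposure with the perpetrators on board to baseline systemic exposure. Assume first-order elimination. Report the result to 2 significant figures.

0.47

The CYP2E1 pathway (25% of clearance) falls to 0.41× activity: 0.25 × 0.41 = 0.1025.
The CYP2C9 pathway (24% of clearance) is boosted to 6.5× activity: 0.24 × 6.5 = 1.56.
The CYP1A2 pathway (9% of clearance) drops to 0.47× activity: 0.09 × 0.47 = 0.0423.
The remaining 42% of clearance is unaffected.
CL_new/CL_old = 0.1025 + 1.56 + 0.0423 + 0.42 = 2.1248.
Net systemic exposure ratio = 1 / 2.1248 = 0.47.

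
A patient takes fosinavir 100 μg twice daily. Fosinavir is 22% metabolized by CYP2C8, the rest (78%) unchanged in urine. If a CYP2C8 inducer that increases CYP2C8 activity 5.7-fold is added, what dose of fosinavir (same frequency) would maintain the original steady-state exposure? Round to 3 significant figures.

The CYP2C8 pathway (22% of clearance) increases to 5.7× activity: 0.22 × 5.7 = 1.254.
Non-CYP routes (78%) are unchanged.
New clearance relative to baseline: 1.254 + 0.78 = 2.034.
To maintain the same steady-state level, dose must scale with clearance: new dose = 100 × 2.034 = 203 μg.

203 μg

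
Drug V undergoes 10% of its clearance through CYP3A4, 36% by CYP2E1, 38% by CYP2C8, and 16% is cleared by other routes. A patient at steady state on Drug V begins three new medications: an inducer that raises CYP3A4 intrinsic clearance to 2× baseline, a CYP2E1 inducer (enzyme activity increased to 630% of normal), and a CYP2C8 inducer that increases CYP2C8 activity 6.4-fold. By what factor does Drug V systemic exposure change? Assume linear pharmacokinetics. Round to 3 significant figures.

0.198

CYP3A4: 0.1 × 2 = 0.2
CYP2E1: 0.36 × 6.3 = 2.268
CYP2C8: 0.38 × 6.4 = 2.432
Other: 0.16 (unchanged)
New clearance relative to baseline: 0.2 + 2.268 + 2.432 + 0.16 = 5.06.
Net systemic exposure ratio = 1 / 5.06 = 0.198.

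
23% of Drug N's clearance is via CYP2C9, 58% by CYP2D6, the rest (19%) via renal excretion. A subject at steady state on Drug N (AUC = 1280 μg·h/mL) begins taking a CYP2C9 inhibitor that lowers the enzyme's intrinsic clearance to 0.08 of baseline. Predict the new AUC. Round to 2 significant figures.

1.6 × 10³ μg·h/mL

The CYP2C9 pathway (23% of clearance) falls to 0.08× activity: 0.23 × 0.08 = 0.0184.
CYP2D6 (58%) and the residual 19% are unaffected.
CL_new/CL_old = 0.0184 + 0.58 + 0.19 = 0.7884.
AUC ∝ 1/CL, so new value = 1280 / 0.7884 = 1.6 × 10³ μg·h/mL.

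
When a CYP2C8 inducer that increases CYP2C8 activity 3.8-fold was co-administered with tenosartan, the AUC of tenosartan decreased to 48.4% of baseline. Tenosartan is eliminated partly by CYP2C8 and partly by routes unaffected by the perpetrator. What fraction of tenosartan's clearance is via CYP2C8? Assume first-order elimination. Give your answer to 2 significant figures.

0.38

Let fm be the CYP2C8 fraction. New clearance relative to baseline = fm × 3.8 + (1 − fm).
AUC ratio = 1 / (new CL fraction), so new CL fraction = 1 / 0.484 = 2.066.
fm × 3.8 + 1 − fm = 2.066  ⇒  fm × (3.8 − 1) = 1.066  ⇒  fm = 0.38.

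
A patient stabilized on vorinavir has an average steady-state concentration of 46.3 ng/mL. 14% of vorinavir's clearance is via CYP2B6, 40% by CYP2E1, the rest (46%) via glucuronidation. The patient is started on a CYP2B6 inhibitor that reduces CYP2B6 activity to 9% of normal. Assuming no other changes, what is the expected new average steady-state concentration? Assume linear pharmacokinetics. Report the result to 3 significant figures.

53.1 ng/mL

The CYP2B6 pathway (14% of clearance) is reduced to 0.09× activity: 0.14 × 0.09 = 0.0126.
CYP2E1 (40%) and the residual 46% are unaffected.
Relative clearance = 0.0126 + 0.4 + 0.46 = 0.8726.
Average steady-state concentration ∝ 1/CL, so new value = 46.3 / 0.8726 = 53.1 ng/mL.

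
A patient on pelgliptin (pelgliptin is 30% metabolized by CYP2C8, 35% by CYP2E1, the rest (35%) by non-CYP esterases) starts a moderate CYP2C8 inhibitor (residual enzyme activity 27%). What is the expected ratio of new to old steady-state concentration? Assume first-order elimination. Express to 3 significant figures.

The CYP2C8 pathway (30% of clearance) is reduced to 0.27× activity: 0.3 × 0.27 = 0.081.
CYP2E1 (35%) and the residual 35% are unaffected.
CL_new/CL_old = 0.081 + 0.35 + 0.35 = 0.781.
Steady-state concentration ratio = CL_old/CL_new = 1 / 0.781 = 1.28.

1.28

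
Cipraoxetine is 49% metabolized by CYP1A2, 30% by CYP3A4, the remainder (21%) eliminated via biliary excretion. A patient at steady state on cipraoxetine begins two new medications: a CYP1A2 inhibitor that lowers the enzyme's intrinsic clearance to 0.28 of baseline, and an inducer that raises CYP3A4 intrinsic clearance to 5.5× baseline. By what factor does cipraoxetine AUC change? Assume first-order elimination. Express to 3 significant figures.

The CYP1A2 pathway (49% of clearance) is reduced to 0.28× activity: 0.49 × 0.28 = 0.1372.
The CYP3A4 pathway (30% of clearance) is boosted to 5.5× activity: 0.3 × 5.5 = 1.65.
Non-CYP routes (21%) are unchanged.
New clearance relative to baseline: 0.1372 + 1.65 + 0.21 = 1.9972.
Because AUC varies inversely with clearance, the combined effect is 1 / 1.9972 = 0.501.

0.501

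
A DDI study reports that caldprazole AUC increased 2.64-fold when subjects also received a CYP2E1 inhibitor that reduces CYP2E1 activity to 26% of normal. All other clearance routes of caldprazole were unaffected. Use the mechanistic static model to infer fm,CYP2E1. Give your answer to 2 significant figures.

0.84

Let x = fm,CYP2E1. Because AUC ∝ 1/CL, relative clearance fell to 1/2.64 = 0.3788.
Setting x·0.26 + (1 − x) = 0.3788 and solving: x = (0.3788 − 1)/(0.26 − 1) = 0.84.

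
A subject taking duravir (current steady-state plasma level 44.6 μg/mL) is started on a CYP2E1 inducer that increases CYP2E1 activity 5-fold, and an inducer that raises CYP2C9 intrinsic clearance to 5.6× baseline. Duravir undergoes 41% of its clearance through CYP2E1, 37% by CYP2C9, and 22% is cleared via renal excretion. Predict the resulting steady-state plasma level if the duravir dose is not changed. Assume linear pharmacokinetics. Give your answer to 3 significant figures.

CYP2E1: 0.41 × 5 = 2.05
CYP2C9: 0.37 × 5.6 = 2.072
Other: 0.22 (unchanged)
CL_new/CL_old = 2.05 + 2.072 + 0.22 = 4.342.
Steady-state plasma level ∝ 1/CL: new value = 44.6 / 4.342 = 10.3 μg/mL.

10.3 μg/mL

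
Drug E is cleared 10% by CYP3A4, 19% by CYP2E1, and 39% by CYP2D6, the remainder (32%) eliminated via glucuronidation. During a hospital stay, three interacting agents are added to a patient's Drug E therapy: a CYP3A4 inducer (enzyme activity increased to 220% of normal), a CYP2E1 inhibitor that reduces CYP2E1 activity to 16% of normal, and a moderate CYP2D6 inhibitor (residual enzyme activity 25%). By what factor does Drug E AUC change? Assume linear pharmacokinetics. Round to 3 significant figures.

1.50

The CYP3A4 pathway (10% of clearance) increases to 2.2× activity: 0.1 × 2.2 = 0.22.
The CYP2E1 pathway (19% of clearance) is reduced to 0.16× activity: 0.19 × 0.16 = 0.0304.
The CYP2D6 pathway (39% of clearance) is reduced to 0.25× activity: 0.39 × 0.25 = 0.0975.
The remaining 32% of clearance is unaffected.
New clearance relative to baseline: 0.22 + 0.0304 + 0.0975 + 0.32 = 0.6679.
Because AUC varies inversely with clearance, the combined effect is 1 / 0.6679 = 1.50.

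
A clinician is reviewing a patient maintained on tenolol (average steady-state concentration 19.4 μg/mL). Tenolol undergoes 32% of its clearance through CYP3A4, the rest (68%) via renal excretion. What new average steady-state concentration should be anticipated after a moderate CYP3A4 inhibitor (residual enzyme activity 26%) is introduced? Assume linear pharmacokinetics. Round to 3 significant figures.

The CYP3A4 pathway (32% of clearance) drops to 0.26× activity: 0.32 × 0.26 = 0.0832.
Non-CYP routes (68%) are unchanged.
Relative clearance = 0.0832 + 0.68 = 0.7632.
New average steady-state concentration = baseline ÷ relative clearance = 19.4 / 0.7632 = 25.4 μg/mL.

25.4 μg/mL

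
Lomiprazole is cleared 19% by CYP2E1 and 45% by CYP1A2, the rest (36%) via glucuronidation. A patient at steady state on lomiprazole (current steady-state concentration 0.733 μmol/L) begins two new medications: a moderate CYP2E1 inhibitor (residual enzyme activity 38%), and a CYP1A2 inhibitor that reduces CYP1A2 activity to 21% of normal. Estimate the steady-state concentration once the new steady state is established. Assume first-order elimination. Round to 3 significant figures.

1.39 μmol/L

CYP2E1: 0.19 × 0.38 = 0.0722
CYP1A2: 0.45 × 0.21 = 0.0945
Other: 0.36 (unchanged)
New clearance relative to baseline: 0.0722 + 0.0945 + 0.36 = 0.5267.
New steady-state concentration = 0.733 / 0.5267 = 1.39 μmol/L (concentration scales inversely with clearance).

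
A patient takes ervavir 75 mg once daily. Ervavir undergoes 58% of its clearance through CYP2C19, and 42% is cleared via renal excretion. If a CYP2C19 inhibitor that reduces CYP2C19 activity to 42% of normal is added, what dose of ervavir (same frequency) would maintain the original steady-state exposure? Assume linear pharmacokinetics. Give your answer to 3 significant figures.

49.8 mg

CYP2C19: 0.58 × 0.42 = 0.2436
Other: 0.42 (unchanged)
New clearance relative to baseline: 0.2436 + 0.42 = 0.6636.
Css,avg = (dose rate)/CL, so holding Css fixed requires dose ∝ CL: 75 × 0.6636 = 49.8 mg.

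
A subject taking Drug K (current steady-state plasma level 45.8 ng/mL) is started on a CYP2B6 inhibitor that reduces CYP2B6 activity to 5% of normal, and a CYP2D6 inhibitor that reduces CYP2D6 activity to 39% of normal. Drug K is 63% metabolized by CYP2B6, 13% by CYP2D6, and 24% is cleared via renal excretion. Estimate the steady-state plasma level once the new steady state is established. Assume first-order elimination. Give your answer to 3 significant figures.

142 ng/mL

The CYP2B6 pathway (63% of clearance) is reduced to 0.05× activity: 0.63 × 0.05 = 0.0315.
The CYP2D6 pathway (13% of clearance) is reduced to 0.39× activity: 0.13 × 0.39 = 0.0507.
The remaining 24% of clearance is unaffected.
New clearance relative to baseline: 0.0315 + 0.0507 + 0.24 = 0.3222.
Steady-state plasma level ∝ 1/CL: new value = 45.8 / 0.3222 = 142 ng/mL.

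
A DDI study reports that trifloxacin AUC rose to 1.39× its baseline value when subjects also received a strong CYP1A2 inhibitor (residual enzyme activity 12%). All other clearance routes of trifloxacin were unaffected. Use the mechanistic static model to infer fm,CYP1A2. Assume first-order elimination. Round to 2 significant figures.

Write x for the fraction cleared via CYP1A2. The observed AUC change means clearance fell to 1/1.39 = 0.7194 of baseline.
Only the CYP1A2 route changed, so 0.7194 = x·0.12 + (1 − x), giving x = 0.32.

0.32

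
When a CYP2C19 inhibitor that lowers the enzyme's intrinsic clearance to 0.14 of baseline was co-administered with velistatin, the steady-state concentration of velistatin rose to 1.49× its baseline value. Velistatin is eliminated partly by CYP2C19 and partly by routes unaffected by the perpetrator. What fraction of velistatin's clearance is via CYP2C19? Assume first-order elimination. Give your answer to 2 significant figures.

CL'/CL = 1 / 1.49 = 0.6711
0.14·fm + (1 − fm) = 0.6711
fm = (0.6711 − 1) / (0.14 − 1) = 0.38

0.38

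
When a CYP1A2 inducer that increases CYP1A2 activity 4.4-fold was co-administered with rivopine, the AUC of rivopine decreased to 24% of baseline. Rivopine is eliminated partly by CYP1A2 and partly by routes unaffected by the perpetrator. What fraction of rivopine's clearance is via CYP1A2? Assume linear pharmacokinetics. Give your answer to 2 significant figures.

Write x for the fraction cleared via CYP1A2. The observed AUC change means clearance rose to 1/0.240 = 4.167 of baseline.
Only the CYP1A2 route changed, so 4.167 = x·4.4 + (1 − x), giving x = 0.93.

0.93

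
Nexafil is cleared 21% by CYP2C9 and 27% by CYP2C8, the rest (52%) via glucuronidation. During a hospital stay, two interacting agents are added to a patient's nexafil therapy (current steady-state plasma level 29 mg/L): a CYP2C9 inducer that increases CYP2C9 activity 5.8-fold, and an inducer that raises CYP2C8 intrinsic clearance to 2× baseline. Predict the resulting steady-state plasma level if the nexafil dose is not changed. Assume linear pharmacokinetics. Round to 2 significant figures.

13 mg/L

The CYP2C9 pathway (21% of clearance) rises to 5.8× activity: 0.21 × 5.8 = 1.218.
The CYP2C8 pathway (27% of clearance) increases to 2× activity: 0.27 × 2 = 0.54.
Non-CYP routes (52%) are unchanged.
CL_new/CL_old = 1.218 + 0.54 + 0.52 = 2.278.
Dividing the baseline by the relative clearance: 29 / 2.278 = 13 mg/L.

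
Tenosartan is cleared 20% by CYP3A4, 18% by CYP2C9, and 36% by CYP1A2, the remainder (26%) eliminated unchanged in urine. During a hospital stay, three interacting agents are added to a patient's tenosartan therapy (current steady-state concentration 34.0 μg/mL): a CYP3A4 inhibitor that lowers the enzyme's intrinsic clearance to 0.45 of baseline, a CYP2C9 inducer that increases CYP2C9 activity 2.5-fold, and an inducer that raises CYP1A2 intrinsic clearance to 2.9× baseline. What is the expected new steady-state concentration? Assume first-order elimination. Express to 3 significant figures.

18.4 μg/mL

CYP3A4: 0.2 × 0.45 = 0.09
CYP2C9: 0.18 × 2.5 = 0.45
CYP1A2: 0.36 × 2.9 = 1.044
Other: 0.26 (unchanged)
CL_new/CL_old = 0.09 + 0.45 + 1.044 + 0.26 = 1.844.
Dividing the baseline by the relative clearance: 34.0 / 1.844 = 18.4 μg/mL.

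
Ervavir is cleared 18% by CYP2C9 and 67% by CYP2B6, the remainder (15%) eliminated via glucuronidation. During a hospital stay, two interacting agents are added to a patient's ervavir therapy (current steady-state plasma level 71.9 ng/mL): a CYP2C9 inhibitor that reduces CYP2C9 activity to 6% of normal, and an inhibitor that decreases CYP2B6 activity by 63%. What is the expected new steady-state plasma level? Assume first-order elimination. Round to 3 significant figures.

176 ng/mL

The CYP2C9 pathway (18% of clearance) is reduced to 0.06× activity: 0.18 × 0.06 = 0.0108.
The CYP2B6 pathway (67% of clearance) drops to 0.37× activity: 0.67 × 0.37 = 0.2479.
The remaining 15% of clearance is unaffected.
Relative clearance = 0.0108 + 0.2479 + 0.15 = 0.4087.
New steady-state plasma level = 71.9 / 0.4087 = 176 ng/mL (concentration scales inversely with clearance).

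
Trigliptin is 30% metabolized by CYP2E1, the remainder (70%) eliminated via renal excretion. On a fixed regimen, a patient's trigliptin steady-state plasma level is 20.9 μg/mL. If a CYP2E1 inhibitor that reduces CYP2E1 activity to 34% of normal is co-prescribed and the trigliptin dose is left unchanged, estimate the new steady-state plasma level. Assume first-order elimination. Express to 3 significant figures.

26.1 μg/mL

The CYP2E1 pathway (30% of clearance) falls to 0.34× activity: 0.3 × 0.34 = 0.102.
The remaining 70% of clearance is unaffected.
CL_new/CL_old = 0.102 + 0.7 = 0.802.
Steady-state plasma level ∝ 1/CL, so new value = 20.9 / 0.802 = 26.1 μg/mL.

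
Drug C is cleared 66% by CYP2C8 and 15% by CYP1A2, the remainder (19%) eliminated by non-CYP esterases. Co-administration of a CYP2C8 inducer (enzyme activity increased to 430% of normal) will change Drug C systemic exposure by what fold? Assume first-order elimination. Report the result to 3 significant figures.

CYP2C8: 0.66 × 4.3 = 2.838
CYP1A2: 0.15 (unchanged)
Other: 0.19 (unchanged)
Relative clearance = 2.838 + 0.15 + 0.19 = 3.178.
Systemic exposure ratio = CL_old/CL_new = 1 / 3.178 = 0.315.

0.315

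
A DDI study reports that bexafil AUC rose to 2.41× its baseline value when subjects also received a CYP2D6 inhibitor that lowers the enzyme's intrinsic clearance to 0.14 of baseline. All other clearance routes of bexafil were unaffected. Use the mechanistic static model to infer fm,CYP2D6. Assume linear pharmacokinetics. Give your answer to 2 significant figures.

Write x for the fraction cleared via CYP2D6. The observed AUC change means clearance fell to 1/2.41 = 0.4149 of baseline.
Only the CYP2D6 route changed, so 0.4149 = x·0.14 + (1 − x), giving x = 0.68.

0.68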